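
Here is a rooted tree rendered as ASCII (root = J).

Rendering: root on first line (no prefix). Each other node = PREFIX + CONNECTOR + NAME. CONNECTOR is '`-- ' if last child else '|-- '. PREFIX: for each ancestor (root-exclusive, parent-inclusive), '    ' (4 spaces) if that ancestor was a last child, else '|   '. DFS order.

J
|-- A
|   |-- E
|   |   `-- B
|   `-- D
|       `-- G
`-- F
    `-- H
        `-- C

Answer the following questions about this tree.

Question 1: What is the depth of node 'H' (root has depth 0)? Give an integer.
Answer: 2

Derivation:
Path from root to H: J -> F -> H
Depth = number of edges = 2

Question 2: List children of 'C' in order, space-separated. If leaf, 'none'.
Answer: none

Derivation:
Node C's children (from adjacency): (leaf)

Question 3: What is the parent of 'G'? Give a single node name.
Scan adjacency: G appears as child of D

Answer: D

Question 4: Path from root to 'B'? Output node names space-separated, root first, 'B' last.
Answer: J A E B

Derivation:
Walk down from root: J -> A -> E -> B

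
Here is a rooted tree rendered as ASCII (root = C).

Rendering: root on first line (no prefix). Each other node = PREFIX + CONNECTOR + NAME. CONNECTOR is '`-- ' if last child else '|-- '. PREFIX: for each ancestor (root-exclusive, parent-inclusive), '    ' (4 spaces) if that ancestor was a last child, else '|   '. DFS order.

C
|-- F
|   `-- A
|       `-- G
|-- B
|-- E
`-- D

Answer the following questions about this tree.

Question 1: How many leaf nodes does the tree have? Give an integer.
Answer: 4

Derivation:
Leaves (nodes with no children): B, D, E, G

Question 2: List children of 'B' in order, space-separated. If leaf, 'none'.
Answer: none

Derivation:
Node B's children (from adjacency): (leaf)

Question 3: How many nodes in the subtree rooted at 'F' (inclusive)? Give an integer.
Subtree rooted at F contains: A, F, G
Count = 3

Answer: 3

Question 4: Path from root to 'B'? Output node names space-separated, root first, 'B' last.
Answer: C B

Derivation:
Walk down from root: C -> B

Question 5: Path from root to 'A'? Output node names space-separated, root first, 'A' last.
Walk down from root: C -> F -> A

Answer: C F A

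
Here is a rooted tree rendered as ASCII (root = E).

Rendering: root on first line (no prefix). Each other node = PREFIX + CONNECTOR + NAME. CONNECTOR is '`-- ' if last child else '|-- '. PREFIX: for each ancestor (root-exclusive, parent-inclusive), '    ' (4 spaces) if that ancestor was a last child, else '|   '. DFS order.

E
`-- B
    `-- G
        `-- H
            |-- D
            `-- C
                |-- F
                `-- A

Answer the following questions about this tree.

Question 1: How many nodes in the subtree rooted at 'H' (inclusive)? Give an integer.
Answer: 5

Derivation:
Subtree rooted at H contains: A, C, D, F, H
Count = 5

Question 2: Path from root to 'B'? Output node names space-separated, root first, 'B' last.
Answer: E B

Derivation:
Walk down from root: E -> B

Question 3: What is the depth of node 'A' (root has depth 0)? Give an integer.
Answer: 5

Derivation:
Path from root to A: E -> B -> G -> H -> C -> A
Depth = number of edges = 5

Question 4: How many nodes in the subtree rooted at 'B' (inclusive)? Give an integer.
Answer: 7

Derivation:
Subtree rooted at B contains: A, B, C, D, F, G, H
Count = 7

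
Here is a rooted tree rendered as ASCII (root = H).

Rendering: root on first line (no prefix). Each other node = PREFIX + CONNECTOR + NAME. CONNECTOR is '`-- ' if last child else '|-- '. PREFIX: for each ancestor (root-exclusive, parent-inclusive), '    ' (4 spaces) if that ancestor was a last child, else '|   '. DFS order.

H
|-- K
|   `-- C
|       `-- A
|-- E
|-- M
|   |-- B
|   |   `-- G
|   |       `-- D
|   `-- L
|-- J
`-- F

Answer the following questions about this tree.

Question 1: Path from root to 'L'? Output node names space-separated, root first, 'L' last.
Answer: H M L

Derivation:
Walk down from root: H -> M -> L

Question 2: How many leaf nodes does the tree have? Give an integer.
Leaves (nodes with no children): A, D, E, F, J, L

Answer: 6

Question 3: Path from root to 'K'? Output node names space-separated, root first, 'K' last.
Walk down from root: H -> K

Answer: H K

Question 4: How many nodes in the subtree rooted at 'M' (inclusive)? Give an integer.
Subtree rooted at M contains: B, D, G, L, M
Count = 5

Answer: 5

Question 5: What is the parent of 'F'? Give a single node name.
Scan adjacency: F appears as child of H

Answer: H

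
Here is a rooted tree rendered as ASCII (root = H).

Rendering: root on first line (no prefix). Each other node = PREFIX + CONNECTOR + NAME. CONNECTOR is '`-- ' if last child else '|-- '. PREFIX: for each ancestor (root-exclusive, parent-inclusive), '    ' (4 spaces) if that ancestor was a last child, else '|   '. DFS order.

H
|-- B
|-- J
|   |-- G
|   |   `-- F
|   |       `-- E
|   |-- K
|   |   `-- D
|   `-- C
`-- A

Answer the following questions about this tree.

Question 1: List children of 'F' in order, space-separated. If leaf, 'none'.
Answer: E

Derivation:
Node F's children (from adjacency): E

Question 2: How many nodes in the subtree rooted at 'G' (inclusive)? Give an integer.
Subtree rooted at G contains: E, F, G
Count = 3

Answer: 3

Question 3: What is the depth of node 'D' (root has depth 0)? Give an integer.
Answer: 3

Derivation:
Path from root to D: H -> J -> K -> D
Depth = number of edges = 3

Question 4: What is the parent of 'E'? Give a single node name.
Scan adjacency: E appears as child of F

Answer: F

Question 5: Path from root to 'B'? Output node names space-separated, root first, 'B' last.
Answer: H B

Derivation:
Walk down from root: H -> B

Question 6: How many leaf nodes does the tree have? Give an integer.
Leaves (nodes with no children): A, B, C, D, E

Answer: 5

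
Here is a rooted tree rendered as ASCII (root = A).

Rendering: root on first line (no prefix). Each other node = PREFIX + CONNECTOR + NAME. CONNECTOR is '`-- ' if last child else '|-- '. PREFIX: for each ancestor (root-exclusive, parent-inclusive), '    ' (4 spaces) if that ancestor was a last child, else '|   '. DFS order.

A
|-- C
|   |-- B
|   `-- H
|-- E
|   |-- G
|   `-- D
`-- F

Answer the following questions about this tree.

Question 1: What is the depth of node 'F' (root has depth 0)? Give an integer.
Answer: 1

Derivation:
Path from root to F: A -> F
Depth = number of edges = 1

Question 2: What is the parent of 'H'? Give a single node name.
Scan adjacency: H appears as child of C

Answer: C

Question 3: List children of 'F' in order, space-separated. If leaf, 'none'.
Answer: none

Derivation:
Node F's children (from adjacency): (leaf)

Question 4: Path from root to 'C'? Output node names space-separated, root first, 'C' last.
Walk down from root: A -> C

Answer: A C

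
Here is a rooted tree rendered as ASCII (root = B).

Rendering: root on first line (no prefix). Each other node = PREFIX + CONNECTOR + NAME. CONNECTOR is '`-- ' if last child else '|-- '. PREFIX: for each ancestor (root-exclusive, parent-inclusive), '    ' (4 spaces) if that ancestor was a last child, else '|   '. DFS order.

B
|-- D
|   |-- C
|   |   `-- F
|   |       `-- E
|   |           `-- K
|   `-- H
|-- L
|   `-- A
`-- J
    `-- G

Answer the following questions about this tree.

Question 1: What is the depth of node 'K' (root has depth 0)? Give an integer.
Answer: 5

Derivation:
Path from root to K: B -> D -> C -> F -> E -> K
Depth = number of edges = 5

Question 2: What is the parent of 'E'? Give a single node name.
Answer: F

Derivation:
Scan adjacency: E appears as child of F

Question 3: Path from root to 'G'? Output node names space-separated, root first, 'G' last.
Answer: B J G

Derivation:
Walk down from root: B -> J -> G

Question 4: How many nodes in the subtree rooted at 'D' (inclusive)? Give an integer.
Answer: 6

Derivation:
Subtree rooted at D contains: C, D, E, F, H, K
Count = 6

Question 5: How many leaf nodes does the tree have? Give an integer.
Leaves (nodes with no children): A, G, H, K

Answer: 4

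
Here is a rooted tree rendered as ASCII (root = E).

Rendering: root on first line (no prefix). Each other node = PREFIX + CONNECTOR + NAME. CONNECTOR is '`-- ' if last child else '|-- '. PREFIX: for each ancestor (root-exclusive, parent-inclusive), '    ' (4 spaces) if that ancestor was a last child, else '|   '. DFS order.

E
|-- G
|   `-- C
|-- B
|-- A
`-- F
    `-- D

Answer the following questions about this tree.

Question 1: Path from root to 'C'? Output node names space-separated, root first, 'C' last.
Walk down from root: E -> G -> C

Answer: E G C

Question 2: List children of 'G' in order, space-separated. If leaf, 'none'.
Answer: C

Derivation:
Node G's children (from adjacency): C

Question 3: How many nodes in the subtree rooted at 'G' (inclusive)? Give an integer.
Subtree rooted at G contains: C, G
Count = 2

Answer: 2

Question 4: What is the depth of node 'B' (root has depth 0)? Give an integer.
Answer: 1

Derivation:
Path from root to B: E -> B
Depth = number of edges = 1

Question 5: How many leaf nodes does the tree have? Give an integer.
Answer: 4

Derivation:
Leaves (nodes with no children): A, B, C, D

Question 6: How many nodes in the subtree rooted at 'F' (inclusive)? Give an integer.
Subtree rooted at F contains: D, F
Count = 2

Answer: 2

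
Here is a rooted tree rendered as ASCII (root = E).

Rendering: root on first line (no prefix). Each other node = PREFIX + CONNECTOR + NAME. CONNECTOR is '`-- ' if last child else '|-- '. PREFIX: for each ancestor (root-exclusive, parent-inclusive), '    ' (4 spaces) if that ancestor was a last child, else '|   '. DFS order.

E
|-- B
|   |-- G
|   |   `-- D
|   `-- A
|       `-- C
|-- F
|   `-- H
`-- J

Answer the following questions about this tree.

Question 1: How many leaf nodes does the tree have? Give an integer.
Answer: 4

Derivation:
Leaves (nodes with no children): C, D, H, J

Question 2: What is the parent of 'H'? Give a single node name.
Answer: F

Derivation:
Scan adjacency: H appears as child of F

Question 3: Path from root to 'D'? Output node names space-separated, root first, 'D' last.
Answer: E B G D

Derivation:
Walk down from root: E -> B -> G -> D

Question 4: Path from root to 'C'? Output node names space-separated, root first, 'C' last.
Answer: E B A C

Derivation:
Walk down from root: E -> B -> A -> C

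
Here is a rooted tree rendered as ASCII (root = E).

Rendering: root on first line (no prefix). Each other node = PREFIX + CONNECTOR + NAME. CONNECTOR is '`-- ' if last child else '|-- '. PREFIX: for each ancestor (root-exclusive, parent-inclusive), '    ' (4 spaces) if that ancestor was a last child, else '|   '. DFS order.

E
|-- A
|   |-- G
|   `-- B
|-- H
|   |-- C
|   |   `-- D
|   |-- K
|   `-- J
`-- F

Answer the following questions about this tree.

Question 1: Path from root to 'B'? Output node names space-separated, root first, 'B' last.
Walk down from root: E -> A -> B

Answer: E A B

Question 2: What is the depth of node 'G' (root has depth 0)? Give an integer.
Path from root to G: E -> A -> G
Depth = number of edges = 2

Answer: 2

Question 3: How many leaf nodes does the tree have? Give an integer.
Answer: 6

Derivation:
Leaves (nodes with no children): B, D, F, G, J, K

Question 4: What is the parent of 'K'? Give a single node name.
Scan adjacency: K appears as child of H

Answer: H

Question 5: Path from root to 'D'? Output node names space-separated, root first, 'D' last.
Answer: E H C D

Derivation:
Walk down from root: E -> H -> C -> D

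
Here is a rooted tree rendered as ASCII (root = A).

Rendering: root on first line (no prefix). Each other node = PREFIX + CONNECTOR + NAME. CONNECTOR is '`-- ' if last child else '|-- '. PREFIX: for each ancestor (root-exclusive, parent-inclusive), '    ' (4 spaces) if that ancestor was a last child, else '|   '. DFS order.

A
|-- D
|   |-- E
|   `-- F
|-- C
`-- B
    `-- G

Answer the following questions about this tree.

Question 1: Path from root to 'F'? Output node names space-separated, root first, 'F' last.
Answer: A D F

Derivation:
Walk down from root: A -> D -> F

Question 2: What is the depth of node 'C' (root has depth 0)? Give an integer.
Path from root to C: A -> C
Depth = number of edges = 1

Answer: 1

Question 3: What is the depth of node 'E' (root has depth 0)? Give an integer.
Path from root to E: A -> D -> E
Depth = number of edges = 2

Answer: 2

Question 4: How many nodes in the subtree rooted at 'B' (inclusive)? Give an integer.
Answer: 2

Derivation:
Subtree rooted at B contains: B, G
Count = 2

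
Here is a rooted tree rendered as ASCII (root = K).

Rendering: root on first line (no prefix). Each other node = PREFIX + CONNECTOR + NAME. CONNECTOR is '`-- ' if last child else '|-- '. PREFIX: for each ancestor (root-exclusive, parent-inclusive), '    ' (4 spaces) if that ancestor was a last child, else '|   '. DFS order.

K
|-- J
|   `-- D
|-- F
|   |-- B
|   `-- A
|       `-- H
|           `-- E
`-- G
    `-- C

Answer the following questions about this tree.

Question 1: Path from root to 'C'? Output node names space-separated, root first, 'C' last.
Walk down from root: K -> G -> C

Answer: K G C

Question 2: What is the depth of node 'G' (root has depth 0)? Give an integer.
Path from root to G: K -> G
Depth = number of edges = 1

Answer: 1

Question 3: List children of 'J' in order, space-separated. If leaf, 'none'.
Node J's children (from adjacency): D

Answer: D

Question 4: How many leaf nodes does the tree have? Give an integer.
Answer: 4

Derivation:
Leaves (nodes with no children): B, C, D, E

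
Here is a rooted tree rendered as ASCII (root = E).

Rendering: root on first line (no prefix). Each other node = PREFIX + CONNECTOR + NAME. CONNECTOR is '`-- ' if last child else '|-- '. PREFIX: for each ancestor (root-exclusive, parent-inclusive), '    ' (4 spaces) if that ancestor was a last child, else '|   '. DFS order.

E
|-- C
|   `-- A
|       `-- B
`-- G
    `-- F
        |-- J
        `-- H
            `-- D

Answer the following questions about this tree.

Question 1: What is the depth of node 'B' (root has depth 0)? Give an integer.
Answer: 3

Derivation:
Path from root to B: E -> C -> A -> B
Depth = number of edges = 3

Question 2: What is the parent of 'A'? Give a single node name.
Answer: C

Derivation:
Scan adjacency: A appears as child of C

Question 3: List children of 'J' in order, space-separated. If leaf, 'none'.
Answer: none

Derivation:
Node J's children (from adjacency): (leaf)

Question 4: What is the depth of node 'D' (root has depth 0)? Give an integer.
Answer: 4

Derivation:
Path from root to D: E -> G -> F -> H -> D
Depth = number of edges = 4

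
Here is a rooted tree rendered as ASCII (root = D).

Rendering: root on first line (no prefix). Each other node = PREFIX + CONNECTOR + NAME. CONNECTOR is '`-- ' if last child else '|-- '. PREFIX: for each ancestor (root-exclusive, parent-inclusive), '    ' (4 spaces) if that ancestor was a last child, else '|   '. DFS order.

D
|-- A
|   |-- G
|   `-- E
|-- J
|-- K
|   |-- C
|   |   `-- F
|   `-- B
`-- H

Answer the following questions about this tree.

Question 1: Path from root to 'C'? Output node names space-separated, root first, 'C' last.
Walk down from root: D -> K -> C

Answer: D K C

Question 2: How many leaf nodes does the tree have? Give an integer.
Answer: 6

Derivation:
Leaves (nodes with no children): B, E, F, G, H, J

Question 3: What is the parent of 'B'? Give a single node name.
Scan adjacency: B appears as child of K

Answer: K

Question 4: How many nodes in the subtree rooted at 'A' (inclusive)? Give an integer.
Answer: 3

Derivation:
Subtree rooted at A contains: A, E, G
Count = 3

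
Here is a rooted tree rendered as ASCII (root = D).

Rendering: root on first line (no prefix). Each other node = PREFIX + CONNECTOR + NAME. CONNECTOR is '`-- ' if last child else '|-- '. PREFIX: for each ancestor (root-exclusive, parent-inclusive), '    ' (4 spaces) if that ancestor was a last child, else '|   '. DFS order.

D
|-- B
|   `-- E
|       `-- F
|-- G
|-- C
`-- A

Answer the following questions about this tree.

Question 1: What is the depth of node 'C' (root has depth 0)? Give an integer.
Path from root to C: D -> C
Depth = number of edges = 1

Answer: 1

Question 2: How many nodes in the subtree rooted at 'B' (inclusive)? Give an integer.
Answer: 3

Derivation:
Subtree rooted at B contains: B, E, F
Count = 3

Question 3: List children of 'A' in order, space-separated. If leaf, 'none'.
Node A's children (from adjacency): (leaf)

Answer: none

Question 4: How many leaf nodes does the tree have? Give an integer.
Answer: 4

Derivation:
Leaves (nodes with no children): A, C, F, G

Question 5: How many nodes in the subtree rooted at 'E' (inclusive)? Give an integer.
Subtree rooted at E contains: E, F
Count = 2

Answer: 2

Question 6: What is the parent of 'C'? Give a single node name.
Scan adjacency: C appears as child of D

Answer: D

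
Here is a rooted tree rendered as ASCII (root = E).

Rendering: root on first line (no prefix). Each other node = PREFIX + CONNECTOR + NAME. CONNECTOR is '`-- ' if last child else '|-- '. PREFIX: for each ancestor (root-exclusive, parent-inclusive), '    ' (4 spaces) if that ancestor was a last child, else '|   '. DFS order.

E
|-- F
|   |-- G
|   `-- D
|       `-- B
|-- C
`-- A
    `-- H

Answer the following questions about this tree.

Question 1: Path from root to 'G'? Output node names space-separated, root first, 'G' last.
Answer: E F G

Derivation:
Walk down from root: E -> F -> G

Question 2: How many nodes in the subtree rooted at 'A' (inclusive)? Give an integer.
Subtree rooted at A contains: A, H
Count = 2

Answer: 2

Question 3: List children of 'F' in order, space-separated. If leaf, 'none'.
Answer: G D

Derivation:
Node F's children (from adjacency): G, D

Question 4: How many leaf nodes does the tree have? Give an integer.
Answer: 4

Derivation:
Leaves (nodes with no children): B, C, G, H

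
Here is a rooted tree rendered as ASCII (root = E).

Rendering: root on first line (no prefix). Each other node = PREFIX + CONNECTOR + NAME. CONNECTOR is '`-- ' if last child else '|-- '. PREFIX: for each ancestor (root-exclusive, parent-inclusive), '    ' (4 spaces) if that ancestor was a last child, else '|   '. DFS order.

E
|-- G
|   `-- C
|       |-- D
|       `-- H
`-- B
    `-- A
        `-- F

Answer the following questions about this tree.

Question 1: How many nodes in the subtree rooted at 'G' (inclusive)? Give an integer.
Subtree rooted at G contains: C, D, G, H
Count = 4

Answer: 4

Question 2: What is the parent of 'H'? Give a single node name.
Scan adjacency: H appears as child of C

Answer: C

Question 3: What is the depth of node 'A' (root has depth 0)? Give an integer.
Answer: 2

Derivation:
Path from root to A: E -> B -> A
Depth = number of edges = 2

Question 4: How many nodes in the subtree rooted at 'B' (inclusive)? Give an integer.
Answer: 3

Derivation:
Subtree rooted at B contains: A, B, F
Count = 3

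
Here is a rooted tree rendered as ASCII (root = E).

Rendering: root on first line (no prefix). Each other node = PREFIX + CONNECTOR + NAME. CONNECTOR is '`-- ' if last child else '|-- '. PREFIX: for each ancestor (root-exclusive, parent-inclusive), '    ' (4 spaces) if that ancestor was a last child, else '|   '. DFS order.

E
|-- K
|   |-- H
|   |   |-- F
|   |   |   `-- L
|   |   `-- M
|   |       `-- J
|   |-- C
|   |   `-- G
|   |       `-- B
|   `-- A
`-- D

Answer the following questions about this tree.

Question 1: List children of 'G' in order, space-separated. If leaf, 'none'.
Node G's children (from adjacency): B

Answer: B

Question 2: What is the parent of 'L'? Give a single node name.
Answer: F

Derivation:
Scan adjacency: L appears as child of F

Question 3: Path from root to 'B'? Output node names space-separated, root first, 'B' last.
Answer: E K C G B

Derivation:
Walk down from root: E -> K -> C -> G -> B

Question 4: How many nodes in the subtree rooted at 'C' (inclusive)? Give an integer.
Answer: 3

Derivation:
Subtree rooted at C contains: B, C, G
Count = 3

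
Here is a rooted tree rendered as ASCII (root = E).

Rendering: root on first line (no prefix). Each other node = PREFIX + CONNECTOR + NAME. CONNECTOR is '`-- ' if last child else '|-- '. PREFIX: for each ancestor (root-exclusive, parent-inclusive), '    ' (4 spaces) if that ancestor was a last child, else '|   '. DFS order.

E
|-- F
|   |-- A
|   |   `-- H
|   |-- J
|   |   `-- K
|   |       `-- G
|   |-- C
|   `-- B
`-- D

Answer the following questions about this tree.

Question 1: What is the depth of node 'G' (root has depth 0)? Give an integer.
Answer: 4

Derivation:
Path from root to G: E -> F -> J -> K -> G
Depth = number of edges = 4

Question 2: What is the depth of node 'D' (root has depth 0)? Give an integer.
Path from root to D: E -> D
Depth = number of edges = 1

Answer: 1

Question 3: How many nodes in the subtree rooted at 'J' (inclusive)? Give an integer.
Subtree rooted at J contains: G, J, K
Count = 3

Answer: 3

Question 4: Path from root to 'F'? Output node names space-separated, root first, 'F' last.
Answer: E F

Derivation:
Walk down from root: E -> F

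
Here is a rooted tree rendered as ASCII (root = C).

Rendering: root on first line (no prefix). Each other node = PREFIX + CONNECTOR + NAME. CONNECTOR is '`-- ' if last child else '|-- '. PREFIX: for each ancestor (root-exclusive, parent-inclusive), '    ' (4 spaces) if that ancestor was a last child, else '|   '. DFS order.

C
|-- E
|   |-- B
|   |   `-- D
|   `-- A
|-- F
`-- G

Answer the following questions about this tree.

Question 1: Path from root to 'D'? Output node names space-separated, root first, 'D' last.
Walk down from root: C -> E -> B -> D

Answer: C E B D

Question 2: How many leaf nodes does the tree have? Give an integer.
Leaves (nodes with no children): A, D, F, G

Answer: 4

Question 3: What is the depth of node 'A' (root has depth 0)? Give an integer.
Answer: 2

Derivation:
Path from root to A: C -> E -> A
Depth = number of edges = 2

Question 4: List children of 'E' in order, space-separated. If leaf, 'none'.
Answer: B A

Derivation:
Node E's children (from adjacency): B, A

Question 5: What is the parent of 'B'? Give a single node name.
Scan adjacency: B appears as child of E

Answer: E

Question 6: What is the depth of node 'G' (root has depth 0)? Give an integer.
Path from root to G: C -> G
Depth = number of edges = 1

Answer: 1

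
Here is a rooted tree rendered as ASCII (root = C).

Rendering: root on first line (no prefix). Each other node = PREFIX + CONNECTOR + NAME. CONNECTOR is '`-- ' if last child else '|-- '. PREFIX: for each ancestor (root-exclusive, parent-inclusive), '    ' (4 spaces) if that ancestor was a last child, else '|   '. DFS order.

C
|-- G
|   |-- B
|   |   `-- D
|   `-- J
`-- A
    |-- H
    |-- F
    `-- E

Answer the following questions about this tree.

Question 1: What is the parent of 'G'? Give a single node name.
Answer: C

Derivation:
Scan adjacency: G appears as child of C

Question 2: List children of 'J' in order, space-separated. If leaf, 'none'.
Answer: none

Derivation:
Node J's children (from adjacency): (leaf)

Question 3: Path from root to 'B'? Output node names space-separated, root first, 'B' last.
Walk down from root: C -> G -> B

Answer: C G B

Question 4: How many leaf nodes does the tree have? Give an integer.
Answer: 5

Derivation:
Leaves (nodes with no children): D, E, F, H, J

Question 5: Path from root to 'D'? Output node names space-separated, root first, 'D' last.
Answer: C G B D

Derivation:
Walk down from root: C -> G -> B -> D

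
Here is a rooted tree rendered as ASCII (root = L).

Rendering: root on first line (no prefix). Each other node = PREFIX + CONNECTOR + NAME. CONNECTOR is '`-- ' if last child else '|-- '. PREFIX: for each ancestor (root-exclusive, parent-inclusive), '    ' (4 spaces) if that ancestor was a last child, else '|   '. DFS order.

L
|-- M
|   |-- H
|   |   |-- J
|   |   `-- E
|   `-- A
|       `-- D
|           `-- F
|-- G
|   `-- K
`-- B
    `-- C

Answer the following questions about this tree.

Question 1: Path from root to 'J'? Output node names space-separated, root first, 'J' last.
Walk down from root: L -> M -> H -> J

Answer: L M H J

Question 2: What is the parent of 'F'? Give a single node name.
Answer: D

Derivation:
Scan adjacency: F appears as child of D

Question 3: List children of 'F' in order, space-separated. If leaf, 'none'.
Answer: none

Derivation:
Node F's children (from adjacency): (leaf)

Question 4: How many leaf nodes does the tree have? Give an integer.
Answer: 5

Derivation:
Leaves (nodes with no children): C, E, F, J, K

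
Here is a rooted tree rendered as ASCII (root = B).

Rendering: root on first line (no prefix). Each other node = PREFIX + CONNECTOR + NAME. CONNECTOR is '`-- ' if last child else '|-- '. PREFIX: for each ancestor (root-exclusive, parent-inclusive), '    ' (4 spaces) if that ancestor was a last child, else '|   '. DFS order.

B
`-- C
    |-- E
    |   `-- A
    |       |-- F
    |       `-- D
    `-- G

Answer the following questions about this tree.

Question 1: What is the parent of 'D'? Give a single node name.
Scan adjacency: D appears as child of A

Answer: A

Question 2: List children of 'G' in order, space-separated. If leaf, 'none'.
Answer: none

Derivation:
Node G's children (from adjacency): (leaf)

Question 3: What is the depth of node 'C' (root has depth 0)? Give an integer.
Path from root to C: B -> C
Depth = number of edges = 1

Answer: 1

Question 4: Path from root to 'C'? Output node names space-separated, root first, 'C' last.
Answer: B C

Derivation:
Walk down from root: B -> C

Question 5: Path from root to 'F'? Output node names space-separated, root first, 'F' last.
Answer: B C E A F

Derivation:
Walk down from root: B -> C -> E -> A -> F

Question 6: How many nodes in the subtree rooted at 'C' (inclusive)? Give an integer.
Answer: 6

Derivation:
Subtree rooted at C contains: A, C, D, E, F, G
Count = 6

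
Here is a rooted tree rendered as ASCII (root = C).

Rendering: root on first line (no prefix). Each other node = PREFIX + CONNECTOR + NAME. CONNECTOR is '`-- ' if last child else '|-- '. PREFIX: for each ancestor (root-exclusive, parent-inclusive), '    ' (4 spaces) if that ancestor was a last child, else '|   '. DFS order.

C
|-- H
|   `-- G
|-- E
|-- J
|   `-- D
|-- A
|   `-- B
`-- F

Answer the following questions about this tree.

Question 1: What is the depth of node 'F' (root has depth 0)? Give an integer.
Path from root to F: C -> F
Depth = number of edges = 1

Answer: 1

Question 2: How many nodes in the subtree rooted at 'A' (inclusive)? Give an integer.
Subtree rooted at A contains: A, B
Count = 2

Answer: 2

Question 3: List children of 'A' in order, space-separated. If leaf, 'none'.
Node A's children (from adjacency): B

Answer: B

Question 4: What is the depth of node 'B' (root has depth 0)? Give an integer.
Answer: 2

Derivation:
Path from root to B: C -> A -> B
Depth = number of edges = 2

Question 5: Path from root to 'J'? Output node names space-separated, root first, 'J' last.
Walk down from root: C -> J

Answer: C J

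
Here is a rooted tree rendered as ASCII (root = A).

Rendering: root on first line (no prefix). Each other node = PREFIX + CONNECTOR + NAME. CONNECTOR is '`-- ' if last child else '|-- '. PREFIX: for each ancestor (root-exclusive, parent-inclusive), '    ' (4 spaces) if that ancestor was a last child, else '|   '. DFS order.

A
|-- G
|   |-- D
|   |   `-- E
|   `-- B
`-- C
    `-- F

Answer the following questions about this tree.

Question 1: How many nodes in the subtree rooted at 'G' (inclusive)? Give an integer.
Subtree rooted at G contains: B, D, E, G
Count = 4

Answer: 4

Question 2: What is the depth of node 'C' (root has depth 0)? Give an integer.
Answer: 1

Derivation:
Path from root to C: A -> C
Depth = number of edges = 1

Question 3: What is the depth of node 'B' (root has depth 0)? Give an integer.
Answer: 2

Derivation:
Path from root to B: A -> G -> B
Depth = number of edges = 2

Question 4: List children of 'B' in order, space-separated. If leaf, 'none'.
Node B's children (from adjacency): (leaf)

Answer: none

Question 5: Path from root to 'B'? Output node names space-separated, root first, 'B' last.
Walk down from root: A -> G -> B

Answer: A G B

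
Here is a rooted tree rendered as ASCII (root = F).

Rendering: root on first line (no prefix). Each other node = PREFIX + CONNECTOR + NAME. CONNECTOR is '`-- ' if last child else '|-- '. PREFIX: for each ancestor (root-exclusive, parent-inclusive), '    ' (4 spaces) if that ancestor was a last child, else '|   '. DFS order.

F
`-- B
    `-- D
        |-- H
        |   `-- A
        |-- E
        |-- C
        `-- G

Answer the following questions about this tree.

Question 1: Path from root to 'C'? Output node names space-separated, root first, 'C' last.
Answer: F B D C

Derivation:
Walk down from root: F -> B -> D -> C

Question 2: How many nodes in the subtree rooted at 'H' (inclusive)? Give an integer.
Answer: 2

Derivation:
Subtree rooted at H contains: A, H
Count = 2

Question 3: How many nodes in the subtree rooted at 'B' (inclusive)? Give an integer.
Answer: 7

Derivation:
Subtree rooted at B contains: A, B, C, D, E, G, H
Count = 7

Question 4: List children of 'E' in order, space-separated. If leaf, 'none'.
Node E's children (from adjacency): (leaf)

Answer: none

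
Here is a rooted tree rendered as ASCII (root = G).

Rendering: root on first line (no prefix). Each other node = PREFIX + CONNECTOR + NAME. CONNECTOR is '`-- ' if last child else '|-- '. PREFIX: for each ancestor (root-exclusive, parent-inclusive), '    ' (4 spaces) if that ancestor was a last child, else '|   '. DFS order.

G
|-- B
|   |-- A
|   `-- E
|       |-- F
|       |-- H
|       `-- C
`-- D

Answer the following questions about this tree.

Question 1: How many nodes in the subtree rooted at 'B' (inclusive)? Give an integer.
Subtree rooted at B contains: A, B, C, E, F, H
Count = 6

Answer: 6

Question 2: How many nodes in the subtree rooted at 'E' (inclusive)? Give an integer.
Subtree rooted at E contains: C, E, F, H
Count = 4

Answer: 4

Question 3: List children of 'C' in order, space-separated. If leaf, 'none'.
Node C's children (from adjacency): (leaf)

Answer: none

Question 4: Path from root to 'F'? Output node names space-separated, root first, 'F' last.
Answer: G B E F

Derivation:
Walk down from root: G -> B -> E -> F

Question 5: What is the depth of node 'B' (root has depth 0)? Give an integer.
Answer: 1

Derivation:
Path from root to B: G -> B
Depth = number of edges = 1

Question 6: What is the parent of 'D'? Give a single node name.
Scan adjacency: D appears as child of G

Answer: G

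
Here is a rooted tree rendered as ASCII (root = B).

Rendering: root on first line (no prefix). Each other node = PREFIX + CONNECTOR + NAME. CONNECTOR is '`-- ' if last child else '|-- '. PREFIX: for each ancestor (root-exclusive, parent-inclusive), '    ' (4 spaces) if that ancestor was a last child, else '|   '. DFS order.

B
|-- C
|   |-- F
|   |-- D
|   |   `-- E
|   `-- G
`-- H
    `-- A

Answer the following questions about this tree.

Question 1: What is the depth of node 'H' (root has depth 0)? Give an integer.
Path from root to H: B -> H
Depth = number of edges = 1

Answer: 1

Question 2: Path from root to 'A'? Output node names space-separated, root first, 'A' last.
Answer: B H A

Derivation:
Walk down from root: B -> H -> A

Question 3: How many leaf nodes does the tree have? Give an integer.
Leaves (nodes with no children): A, E, F, G

Answer: 4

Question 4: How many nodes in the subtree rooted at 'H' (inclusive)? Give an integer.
Answer: 2

Derivation:
Subtree rooted at H contains: A, H
Count = 2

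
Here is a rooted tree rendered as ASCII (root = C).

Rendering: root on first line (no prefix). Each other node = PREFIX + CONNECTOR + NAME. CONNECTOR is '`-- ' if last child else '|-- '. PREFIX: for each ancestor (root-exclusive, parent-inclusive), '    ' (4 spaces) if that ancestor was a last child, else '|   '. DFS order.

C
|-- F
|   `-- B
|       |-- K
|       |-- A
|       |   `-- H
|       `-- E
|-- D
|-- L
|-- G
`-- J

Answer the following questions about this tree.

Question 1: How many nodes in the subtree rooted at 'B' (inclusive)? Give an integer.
Answer: 5

Derivation:
Subtree rooted at B contains: A, B, E, H, K
Count = 5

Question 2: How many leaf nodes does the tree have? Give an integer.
Answer: 7

Derivation:
Leaves (nodes with no children): D, E, G, H, J, K, L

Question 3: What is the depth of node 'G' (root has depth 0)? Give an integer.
Path from root to G: C -> G
Depth = number of edges = 1

Answer: 1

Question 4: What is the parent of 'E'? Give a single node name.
Answer: B

Derivation:
Scan adjacency: E appears as child of B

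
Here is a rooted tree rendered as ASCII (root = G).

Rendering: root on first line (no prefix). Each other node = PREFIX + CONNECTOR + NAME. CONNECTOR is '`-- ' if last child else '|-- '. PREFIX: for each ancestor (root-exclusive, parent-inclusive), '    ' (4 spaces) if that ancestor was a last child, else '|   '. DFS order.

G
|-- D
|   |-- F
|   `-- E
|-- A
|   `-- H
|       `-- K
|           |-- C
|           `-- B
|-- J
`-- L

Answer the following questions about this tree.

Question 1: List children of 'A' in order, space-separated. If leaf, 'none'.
Node A's children (from adjacency): H

Answer: H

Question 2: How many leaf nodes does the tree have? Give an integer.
Leaves (nodes with no children): B, C, E, F, J, L

Answer: 6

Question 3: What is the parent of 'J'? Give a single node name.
Scan adjacency: J appears as child of G

Answer: G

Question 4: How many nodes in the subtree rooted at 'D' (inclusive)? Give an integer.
Answer: 3

Derivation:
Subtree rooted at D contains: D, E, F
Count = 3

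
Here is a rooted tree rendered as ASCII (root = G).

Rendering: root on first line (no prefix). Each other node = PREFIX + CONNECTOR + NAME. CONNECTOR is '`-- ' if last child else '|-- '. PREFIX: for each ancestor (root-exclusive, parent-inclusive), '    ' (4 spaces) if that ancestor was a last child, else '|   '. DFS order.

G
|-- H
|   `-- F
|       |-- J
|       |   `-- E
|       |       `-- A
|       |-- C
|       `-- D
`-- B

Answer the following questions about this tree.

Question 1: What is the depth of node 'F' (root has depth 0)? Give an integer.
Answer: 2

Derivation:
Path from root to F: G -> H -> F
Depth = number of edges = 2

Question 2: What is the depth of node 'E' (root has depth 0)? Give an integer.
Answer: 4

Derivation:
Path from root to E: G -> H -> F -> J -> E
Depth = number of edges = 4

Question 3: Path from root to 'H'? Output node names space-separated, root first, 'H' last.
Answer: G H

Derivation:
Walk down from root: G -> H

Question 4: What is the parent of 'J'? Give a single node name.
Answer: F

Derivation:
Scan adjacency: J appears as child of F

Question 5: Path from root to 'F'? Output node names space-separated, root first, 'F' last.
Walk down from root: G -> H -> F

Answer: G H F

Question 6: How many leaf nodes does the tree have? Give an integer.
Answer: 4

Derivation:
Leaves (nodes with no children): A, B, C, D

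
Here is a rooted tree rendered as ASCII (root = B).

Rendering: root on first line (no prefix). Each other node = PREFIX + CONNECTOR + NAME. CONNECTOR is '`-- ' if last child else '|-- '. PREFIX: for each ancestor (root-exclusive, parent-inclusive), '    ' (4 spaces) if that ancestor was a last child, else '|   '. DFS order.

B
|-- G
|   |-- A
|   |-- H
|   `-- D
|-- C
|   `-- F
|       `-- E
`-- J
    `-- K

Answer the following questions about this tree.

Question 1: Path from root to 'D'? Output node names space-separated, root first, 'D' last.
Walk down from root: B -> G -> D

Answer: B G D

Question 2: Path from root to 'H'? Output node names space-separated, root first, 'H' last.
Walk down from root: B -> G -> H

Answer: B G H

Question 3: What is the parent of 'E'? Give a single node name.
Scan adjacency: E appears as child of F

Answer: F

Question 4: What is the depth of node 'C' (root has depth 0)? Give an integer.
Path from root to C: B -> C
Depth = number of edges = 1

Answer: 1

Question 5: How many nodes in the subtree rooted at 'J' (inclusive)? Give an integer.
Subtree rooted at J contains: J, K
Count = 2

Answer: 2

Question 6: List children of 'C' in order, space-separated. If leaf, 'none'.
Node C's children (from adjacency): F

Answer: F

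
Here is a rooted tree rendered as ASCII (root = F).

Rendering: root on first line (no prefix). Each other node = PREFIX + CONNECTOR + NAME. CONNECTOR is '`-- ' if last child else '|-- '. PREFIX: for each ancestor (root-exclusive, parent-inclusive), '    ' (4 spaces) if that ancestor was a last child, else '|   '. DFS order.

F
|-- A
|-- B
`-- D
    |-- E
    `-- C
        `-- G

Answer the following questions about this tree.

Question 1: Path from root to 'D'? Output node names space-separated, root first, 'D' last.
Walk down from root: F -> D

Answer: F D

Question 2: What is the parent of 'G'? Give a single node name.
Answer: C

Derivation:
Scan adjacency: G appears as child of C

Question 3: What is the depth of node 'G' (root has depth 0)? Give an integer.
Path from root to G: F -> D -> C -> G
Depth = number of edges = 3

Answer: 3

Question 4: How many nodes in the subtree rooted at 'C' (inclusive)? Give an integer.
Answer: 2

Derivation:
Subtree rooted at C contains: C, G
Count = 2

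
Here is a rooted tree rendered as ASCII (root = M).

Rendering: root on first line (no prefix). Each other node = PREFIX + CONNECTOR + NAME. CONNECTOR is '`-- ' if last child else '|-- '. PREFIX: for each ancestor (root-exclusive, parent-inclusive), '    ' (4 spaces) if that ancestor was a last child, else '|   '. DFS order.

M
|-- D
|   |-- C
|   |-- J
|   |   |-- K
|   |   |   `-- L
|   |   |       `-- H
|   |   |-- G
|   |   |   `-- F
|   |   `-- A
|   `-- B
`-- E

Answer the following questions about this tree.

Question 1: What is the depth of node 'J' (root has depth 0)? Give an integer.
Answer: 2

Derivation:
Path from root to J: M -> D -> J
Depth = number of edges = 2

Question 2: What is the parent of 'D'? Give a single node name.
Answer: M

Derivation:
Scan adjacency: D appears as child of M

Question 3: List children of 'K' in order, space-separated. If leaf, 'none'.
Answer: L

Derivation:
Node K's children (from adjacency): L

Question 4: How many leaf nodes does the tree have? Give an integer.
Leaves (nodes with no children): A, B, C, E, F, H

Answer: 6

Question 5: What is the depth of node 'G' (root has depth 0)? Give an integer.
Answer: 3

Derivation:
Path from root to G: M -> D -> J -> G
Depth = number of edges = 3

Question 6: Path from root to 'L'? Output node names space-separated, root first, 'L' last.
Walk down from root: M -> D -> J -> K -> L

Answer: M D J K L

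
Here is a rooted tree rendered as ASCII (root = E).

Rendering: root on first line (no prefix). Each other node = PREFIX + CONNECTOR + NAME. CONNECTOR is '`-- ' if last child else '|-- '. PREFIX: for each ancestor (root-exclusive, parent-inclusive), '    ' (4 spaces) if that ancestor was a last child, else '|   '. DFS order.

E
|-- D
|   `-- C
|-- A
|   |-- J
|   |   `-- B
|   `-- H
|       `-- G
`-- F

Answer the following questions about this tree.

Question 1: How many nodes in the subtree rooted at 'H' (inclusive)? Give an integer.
Subtree rooted at H contains: G, H
Count = 2

Answer: 2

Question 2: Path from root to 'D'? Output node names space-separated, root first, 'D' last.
Walk down from root: E -> D

Answer: E D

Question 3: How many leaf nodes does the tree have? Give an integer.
Answer: 4

Derivation:
Leaves (nodes with no children): B, C, F, G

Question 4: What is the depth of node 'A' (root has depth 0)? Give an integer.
Answer: 1

Derivation:
Path from root to A: E -> A
Depth = number of edges = 1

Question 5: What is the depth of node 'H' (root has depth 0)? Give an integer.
Answer: 2

Derivation:
Path from root to H: E -> A -> H
Depth = number of edges = 2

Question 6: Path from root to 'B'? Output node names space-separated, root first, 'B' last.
Answer: E A J B

Derivation:
Walk down from root: E -> A -> J -> B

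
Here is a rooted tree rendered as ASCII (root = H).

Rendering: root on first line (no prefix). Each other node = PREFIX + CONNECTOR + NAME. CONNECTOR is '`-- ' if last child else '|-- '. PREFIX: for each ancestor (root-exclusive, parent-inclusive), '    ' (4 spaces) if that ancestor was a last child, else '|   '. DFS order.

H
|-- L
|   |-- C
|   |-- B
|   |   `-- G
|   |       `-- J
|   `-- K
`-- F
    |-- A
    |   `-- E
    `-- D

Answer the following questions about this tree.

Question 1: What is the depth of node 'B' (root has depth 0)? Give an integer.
Answer: 2

Derivation:
Path from root to B: H -> L -> B
Depth = number of edges = 2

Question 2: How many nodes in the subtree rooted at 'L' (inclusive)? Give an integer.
Answer: 6

Derivation:
Subtree rooted at L contains: B, C, G, J, K, L
Count = 6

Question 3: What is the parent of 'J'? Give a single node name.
Answer: G

Derivation:
Scan adjacency: J appears as child of G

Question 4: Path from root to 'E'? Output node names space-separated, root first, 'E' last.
Answer: H F A E

Derivation:
Walk down from root: H -> F -> A -> E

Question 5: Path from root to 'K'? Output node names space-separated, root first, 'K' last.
Answer: H L K

Derivation:
Walk down from root: H -> L -> K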